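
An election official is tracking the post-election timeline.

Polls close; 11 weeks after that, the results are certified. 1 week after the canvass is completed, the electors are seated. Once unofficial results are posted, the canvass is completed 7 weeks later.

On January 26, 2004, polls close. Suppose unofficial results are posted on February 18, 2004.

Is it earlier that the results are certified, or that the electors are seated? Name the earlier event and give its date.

The results are certified — April 12, 2004

Polls close: Jan 26, 2004.
The results are certified: Jan 26, 2004 + 11 weeks = Apr 12, 2004.
Unofficial results are posted: Feb 18, 2004.
The canvass is completed: Feb 18, 2004 + 7 weeks = Apr 7, 2004.
The electors are seated: Apr 7, 2004 + 1 week = Apr 14, 2004.
Comparing: the results are certified on Apr 12, 2004 vs the electors are seated on Apr 14, 2004. Earlier: the results are certified.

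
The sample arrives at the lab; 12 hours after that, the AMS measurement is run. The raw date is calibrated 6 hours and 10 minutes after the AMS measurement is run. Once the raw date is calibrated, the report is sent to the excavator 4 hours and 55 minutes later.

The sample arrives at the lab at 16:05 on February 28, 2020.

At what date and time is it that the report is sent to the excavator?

15:10 on February 29, 2020

The sample arrives at the lab: 16:05 Feb 28, 2020.
The AMS measurement is run: 16:05 Feb 28, 2020 + 12h = 04:05 Feb 29, 2020.
The raw date is calibrated: 04:05 Feb 29, 2020 + 6h10m = 10:15 Feb 29, 2020.
The report is sent to the excavator: 10:15 Feb 29, 2020 + 4h55m = 15:10 Feb 29, 2020.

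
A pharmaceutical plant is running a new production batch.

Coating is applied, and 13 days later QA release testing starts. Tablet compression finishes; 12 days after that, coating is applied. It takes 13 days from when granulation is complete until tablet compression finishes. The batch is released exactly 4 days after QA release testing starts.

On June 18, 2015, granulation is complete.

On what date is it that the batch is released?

Granulation is complete: Jun 18, 2015.
Tablet compression finishes: Jun 18, 2015 + 13 days = Jul 1, 2015.
Coating is applied: Jul 1, 2015 + 12 days = Jul 13, 2015.
QA release testing starts: Jul 13, 2015 + 13 days = Jul 26, 2015.
The batch is released: Jul 26, 2015 + 4 days = Jul 30, 2015.

July 30, 2015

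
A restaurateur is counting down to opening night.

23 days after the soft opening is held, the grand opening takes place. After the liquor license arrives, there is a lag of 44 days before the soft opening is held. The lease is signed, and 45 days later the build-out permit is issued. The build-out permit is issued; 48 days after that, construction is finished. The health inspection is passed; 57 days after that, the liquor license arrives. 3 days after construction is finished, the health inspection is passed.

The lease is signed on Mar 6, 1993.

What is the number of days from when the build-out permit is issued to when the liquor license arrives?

Causal path: the build-out permit is issued → construction is finished → the health inspection is passed → the liquor license arrives.
Total delay along the path: 48 + 3 + 57 = 108 days.

108 days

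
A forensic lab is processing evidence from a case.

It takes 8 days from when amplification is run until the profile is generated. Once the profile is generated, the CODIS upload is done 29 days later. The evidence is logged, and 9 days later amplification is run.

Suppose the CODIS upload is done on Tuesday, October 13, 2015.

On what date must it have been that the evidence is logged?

Friday, August 28, 2015

The CODIS upload is done: Oct 13, 2015.
The profile is generated: Oct 13, 2015 − 29 days = Sep 14, 2015.
Amplification is run: Sep 14, 2015 − 8 days = Sep 6, 2015.
The evidence is logged: Sep 6, 2015 − 9 days = Aug 28, 2015.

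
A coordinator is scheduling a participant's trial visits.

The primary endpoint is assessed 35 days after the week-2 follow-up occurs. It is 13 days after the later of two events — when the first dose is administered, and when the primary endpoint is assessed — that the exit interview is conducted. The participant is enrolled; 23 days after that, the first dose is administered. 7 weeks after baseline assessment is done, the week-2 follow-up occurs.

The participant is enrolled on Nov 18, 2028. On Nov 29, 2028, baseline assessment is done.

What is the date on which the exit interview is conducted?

The participant is enrolled: Nov 18, 2028.
The first dose is administered: Nov 18, 2028 + 23 days = Dec 11, 2028.
Baseline assessment is done: Nov 29, 2028.
The week-2 follow-up occurs: Nov 29, 2028 + 7 weeks = Jan 17, 2029.
The primary endpoint is assessed: Jan 17, 2029 + 35 days = Feb 21, 2029.
Both prerequisites met — the first dose is administered (Dec 11, 2028), the primary endpoint is assessed (Feb 21, 2029); the later is Feb 21, 2029.
The exit interview is conducted: Feb 21, 2029 + 13 days = Mar 6, 2029.

Mar 6, 2029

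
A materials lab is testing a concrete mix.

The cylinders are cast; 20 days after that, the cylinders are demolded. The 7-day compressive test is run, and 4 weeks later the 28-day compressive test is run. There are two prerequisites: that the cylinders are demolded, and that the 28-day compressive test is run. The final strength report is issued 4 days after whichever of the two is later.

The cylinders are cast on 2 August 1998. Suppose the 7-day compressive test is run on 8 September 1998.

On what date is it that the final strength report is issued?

10 October 1998

The cylinders are cast: Aug 2, 1998.
The cylinders are demolded: Aug 2, 1998 + 20 days = Aug 22, 1998.
The 7-day compressive test is run: Sep 8, 1998.
The 28-day compressive test is run: Sep 8, 1998 + 4 weeks = Oct 6, 1998.
Both prerequisites met — the cylinders are demolded (Aug 22, 1998), the 28-day compressive test is run (Oct 6, 1998); the later is Oct 6, 1998.
The final strength report is issued: Oct 6, 1998 + 4 days = Oct 10, 1998.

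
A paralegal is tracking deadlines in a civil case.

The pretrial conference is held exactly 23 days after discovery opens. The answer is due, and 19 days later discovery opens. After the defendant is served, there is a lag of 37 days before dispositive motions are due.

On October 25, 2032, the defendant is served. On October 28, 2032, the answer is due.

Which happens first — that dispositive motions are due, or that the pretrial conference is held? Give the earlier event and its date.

The defendant is served: Oct 25, 2032.
Dispositive motions are due: Oct 25, 2032 + 37 days = Dec 1, 2032.
The answer is due: Oct 28, 2032.
Discovery opens: Oct 28, 2032 + 19 days = Nov 16, 2032.
The pretrial conference is held: Nov 16, 2032 + 23 days = Dec 9, 2032.
Comparing: dispositive motions are due on Dec 1, 2032 vs the pretrial conference is held on Dec 9, 2032. Earlier: dispositive motions are due.

Dispositive motions are due — December 1, 2032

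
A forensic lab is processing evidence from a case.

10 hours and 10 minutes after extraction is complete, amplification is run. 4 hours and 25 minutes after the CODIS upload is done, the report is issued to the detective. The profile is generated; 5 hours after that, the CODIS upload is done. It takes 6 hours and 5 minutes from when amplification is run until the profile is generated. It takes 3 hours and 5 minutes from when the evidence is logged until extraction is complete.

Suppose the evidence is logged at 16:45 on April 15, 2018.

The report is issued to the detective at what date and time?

21:30 on April 16, 2018

The evidence is logged: 16:45 Apr 15, 2018.
Extraction is complete: 16:45 Apr 15, 2018 + 3h05m = 19:50 Apr 15, 2018.
Amplification is run: 19:50 Apr 15, 2018 + 10h10m = 06:00 Apr 16, 2018.
The profile is generated: 06:00 Apr 16, 2018 + 6h05m = 12:05 Apr 16, 2018.
The CODIS upload is done: 12:05 Apr 16, 2018 + 5h = 17:05 Apr 16, 2018.
The report is issued to the detective: 17:05 Apr 16, 2018 + 4h25m = 21:30 Apr 16, 2018.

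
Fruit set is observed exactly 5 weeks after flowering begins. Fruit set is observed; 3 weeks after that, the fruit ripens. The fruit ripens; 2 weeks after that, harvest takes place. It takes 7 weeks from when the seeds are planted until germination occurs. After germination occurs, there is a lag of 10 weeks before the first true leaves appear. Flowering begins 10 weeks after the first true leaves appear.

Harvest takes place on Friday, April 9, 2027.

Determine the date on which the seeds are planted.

Friday, July 24, 2026

Harvest takes place: Apr 9, 2027.
The fruit ripens: Apr 9, 2027 − 2 weeks = Mar 26, 2027.
Fruit set is observed: Mar 26, 2027 − 3 weeks = Mar 5, 2027.
Flowering begins: Mar 5, 2027 − 5 weeks = Jan 29, 2027.
The first true leaves appear: Jan 29, 2027 − 10 weeks = Nov 20, 2026.
Germination occurs: Nov 20, 2026 − 10 weeks = Sep 11, 2026.
The seeds are planted: Sep 11, 2026 − 7 weeks = Jul 24, 2026.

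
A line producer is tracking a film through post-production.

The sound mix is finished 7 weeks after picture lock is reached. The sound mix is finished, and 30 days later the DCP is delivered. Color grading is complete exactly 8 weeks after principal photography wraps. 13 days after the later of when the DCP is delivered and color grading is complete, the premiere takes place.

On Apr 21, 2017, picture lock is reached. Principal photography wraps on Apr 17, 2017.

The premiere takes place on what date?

Jul 22, 2017

Picture lock is reached: Apr 21, 2017.
The sound mix is finished: Apr 21, 2017 + 7 weeks = Jun 9, 2017.
The DCP is delivered: Jun 9, 2017 + 30 days = Jul 9, 2017.
Principal photography wraps: Apr 17, 2017.
Color grading is complete: Apr 17, 2017 + 8 weeks = Jun 12, 2017.
Both prerequisites met — the DCP is delivered (Jul 9, 2017), color grading is complete (Jun 12, 2017); the later is Jul 9, 2017.
The premiere takes place: Jul 9, 2017 + 13 days = Jul 22, 2017.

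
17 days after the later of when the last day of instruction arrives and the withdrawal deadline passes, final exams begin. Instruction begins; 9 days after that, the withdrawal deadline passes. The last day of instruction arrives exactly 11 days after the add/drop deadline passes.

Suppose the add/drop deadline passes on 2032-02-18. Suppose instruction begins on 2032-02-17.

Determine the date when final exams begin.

2032-03-17

The add/drop deadline passes: Feb 18, 2032.
The last day of instruction arrives: Feb 18, 2032 + 11 days = Feb 29, 2032.
Instruction begins: Feb 17, 2032.
The withdrawal deadline passes: Feb 17, 2032 + 9 days = Feb 26, 2032.
Both prerequisites met — the last day of instruction arrives (Feb 29, 2032), the withdrawal deadline passes (Feb 26, 2032); the later is Feb 29, 2032.
Final exams begin: Feb 29, 2032 + 17 days = Mar 17, 2032.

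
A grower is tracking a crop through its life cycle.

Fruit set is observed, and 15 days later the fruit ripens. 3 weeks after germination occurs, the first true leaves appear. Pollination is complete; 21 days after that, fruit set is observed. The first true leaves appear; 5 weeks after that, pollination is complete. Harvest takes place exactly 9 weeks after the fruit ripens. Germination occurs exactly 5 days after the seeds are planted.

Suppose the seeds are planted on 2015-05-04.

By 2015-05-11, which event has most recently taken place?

The seeds are planted: May 4, 2015.
Germination occurs: May 4, 2015 + 5 days = May 9, 2015.
The first true leaves appear: May 9, 2015 + 3 weeks = May 30, 2015.
Pollination is complete: May 30, 2015 + 5 weeks = Jul 4, 2015.
Fruit set is observed: Jul 4, 2015 + 21 days = Jul 25, 2015.
The fruit ripens: Jul 25, 2015 + 15 days = Aug 9, 2015.
Harvest takes place: Aug 9, 2015 + 9 weeks = Oct 11, 2015.
May 11, 2015 falls between when germination occurs (May 9, 2015) and when the first true leaves appear (May 30, 2015).

Germination occurs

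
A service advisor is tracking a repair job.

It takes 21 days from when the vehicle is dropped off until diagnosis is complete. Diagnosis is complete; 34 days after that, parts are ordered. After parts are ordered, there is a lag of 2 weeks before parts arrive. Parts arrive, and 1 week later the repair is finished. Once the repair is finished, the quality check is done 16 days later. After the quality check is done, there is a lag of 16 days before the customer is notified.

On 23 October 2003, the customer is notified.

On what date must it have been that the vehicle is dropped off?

The customer is notified: Oct 23, 2003.
The quality check is done: Oct 23, 2003 − 16 days = Oct 7, 2003.
The repair is finished: Oct 7, 2003 − 16 days = Sep 21, 2003.
Parts arrive: Sep 21, 2003 − 1 week = Sep 14, 2003.
Parts are ordered: Sep 14, 2003 − 2 weeks = Aug 31, 2003.
Diagnosis is complete: Aug 31, 2003 − 34 days = Jul 28, 2003.
The vehicle is dropped off: Jul 28, 2003 − 21 days = Jul 7, 2003.

7 July 2003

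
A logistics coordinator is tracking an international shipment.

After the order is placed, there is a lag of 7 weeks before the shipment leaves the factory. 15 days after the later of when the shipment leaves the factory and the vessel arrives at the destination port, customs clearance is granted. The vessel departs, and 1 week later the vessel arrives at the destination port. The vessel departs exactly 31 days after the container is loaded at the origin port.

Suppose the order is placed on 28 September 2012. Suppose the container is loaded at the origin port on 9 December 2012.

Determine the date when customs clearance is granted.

The order is placed: Sep 28, 2012.
The shipment leaves the factory: Sep 28, 2012 + 7 weeks = Nov 16, 2012.
The container is loaded at the origin port: Dec 9, 2012.
The vessel departs: Dec 9, 2012 + 31 days = Jan 9, 2013.
The vessel arrives at the destination port: Jan 9, 2013 + 1 week = Jan 16, 2013.
Both prerequisites met — the shipment leaves the factory (Nov 16, 2012), the vessel arrives at the destination port (Jan 16, 2013); the later is Jan 16, 2013.
Customs clearance is granted: Jan 16, 2013 + 15 days = Jan 31, 2013.

31 January 2013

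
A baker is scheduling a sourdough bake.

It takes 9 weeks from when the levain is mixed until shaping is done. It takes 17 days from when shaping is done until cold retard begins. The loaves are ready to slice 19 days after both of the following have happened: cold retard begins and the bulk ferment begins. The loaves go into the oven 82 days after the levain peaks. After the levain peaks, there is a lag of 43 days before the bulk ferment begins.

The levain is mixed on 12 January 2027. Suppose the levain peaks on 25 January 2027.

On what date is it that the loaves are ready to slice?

21 April 2027

The levain is mixed: Jan 12, 2027.
Shaping is done: Jan 12, 2027 + 9 weeks = Mar 16, 2027.
Cold retard begins: Mar 16, 2027 + 17 days = Apr 2, 2027.
The levain peaks: Jan 25, 2027.
The bulk ferment begins: Jan 25, 2027 + 43 days = Mar 9, 2027.
Both prerequisites met — cold retard begins (Apr 2, 2027), the bulk ferment begins (Mar 9, 2027); the later is Apr 2, 2027.
The loaves are ready to slice: Apr 2, 2027 + 19 days = Apr 21, 2027.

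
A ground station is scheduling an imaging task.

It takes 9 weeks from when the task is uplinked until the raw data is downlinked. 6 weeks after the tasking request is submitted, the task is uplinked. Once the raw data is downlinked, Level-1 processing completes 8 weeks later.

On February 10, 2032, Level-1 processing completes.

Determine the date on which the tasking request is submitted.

Level-1 processing completes: Feb 10, 2032.
The raw data is downlinked: Feb 10, 2032 − 8 weeks = Dec 16, 2031.
The task is uplinked: Dec 16, 2031 − 9 weeks = Oct 14, 2031.
The tasking request is submitted: Oct 14, 2031 − 6 weeks = Sep 2, 2031.

September 2, 2031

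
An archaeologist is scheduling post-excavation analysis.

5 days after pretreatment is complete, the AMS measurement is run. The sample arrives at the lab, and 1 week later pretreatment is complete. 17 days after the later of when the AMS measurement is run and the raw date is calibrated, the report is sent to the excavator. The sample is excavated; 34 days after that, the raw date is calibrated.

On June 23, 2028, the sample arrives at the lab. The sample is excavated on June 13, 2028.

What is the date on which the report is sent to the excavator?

August 3, 2028

The sample arrives at the lab: Jun 23, 2028.
Pretreatment is complete: Jun 23, 2028 + 1 week = Jun 30, 2028.
The AMS measurement is run: Jun 30, 2028 + 5 days = Jul 5, 2028.
The sample is excavated: Jun 13, 2028.
The raw date is calibrated: Jun 13, 2028 + 34 days = Jul 17, 2028.
Both prerequisites met — the AMS measurement is run (Jul 5, 2028), the raw date is calibrated (Jul 17, 2028); the later is Jul 17, 2028.
The report is sent to the excavator: Jul 17, 2028 + 17 days = Aug 3, 2028.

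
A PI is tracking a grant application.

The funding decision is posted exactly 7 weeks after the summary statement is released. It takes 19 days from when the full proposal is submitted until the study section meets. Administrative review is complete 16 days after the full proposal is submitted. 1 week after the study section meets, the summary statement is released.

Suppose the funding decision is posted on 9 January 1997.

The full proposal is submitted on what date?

26 October 1996

The funding decision is posted: Jan 9, 1997.
The summary statement is released: Jan 9, 1997 − 7 weeks = Nov 21, 1996.
The study section meets: Nov 21, 1996 − 1 week = Nov 14, 1996.
The full proposal is submitted: Nov 14, 1996 − 19 days = Oct 26, 1996.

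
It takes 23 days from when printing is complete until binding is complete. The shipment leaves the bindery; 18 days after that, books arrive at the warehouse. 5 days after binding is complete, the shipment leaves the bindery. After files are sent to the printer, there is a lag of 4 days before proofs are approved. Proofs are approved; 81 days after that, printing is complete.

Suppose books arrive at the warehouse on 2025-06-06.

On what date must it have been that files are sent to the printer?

2025-01-26

Books arrive at the warehouse: Jun 6, 2025.
The shipment leaves the bindery: Jun 6, 2025 − 18 days = May 19, 2025.
Binding is complete: May 19, 2025 − 5 days = May 14, 2025.
Printing is complete: May 14, 2025 − 23 days = Apr 21, 2025.
Proofs are approved: Apr 21, 2025 − 81 days = Jan 30, 2025.
Files are sent to the printer: Jan 30, 2025 − 4 days = Jan 26, 2025.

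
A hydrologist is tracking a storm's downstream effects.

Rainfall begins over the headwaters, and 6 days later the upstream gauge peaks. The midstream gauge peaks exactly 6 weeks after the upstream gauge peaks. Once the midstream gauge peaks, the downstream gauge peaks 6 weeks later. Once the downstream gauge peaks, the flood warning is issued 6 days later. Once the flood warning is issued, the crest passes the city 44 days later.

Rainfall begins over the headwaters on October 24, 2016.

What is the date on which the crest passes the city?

March 13, 2017

Rainfall begins over the headwaters: Oct 24, 2016.
The upstream gauge peaks: Oct 24, 2016 + 6 days = Oct 30, 2016.
The midstream gauge peaks: Oct 30, 2016 + 6 weeks = Dec 11, 2016.
The downstream gauge peaks: Dec 11, 2016 + 6 weeks = Jan 22, 2017.
The flood warning is issued: Jan 22, 2017 + 6 days = Jan 28, 2017.
The crest passes the city: Jan 28, 2017 + 44 days = Mar 13, 2017.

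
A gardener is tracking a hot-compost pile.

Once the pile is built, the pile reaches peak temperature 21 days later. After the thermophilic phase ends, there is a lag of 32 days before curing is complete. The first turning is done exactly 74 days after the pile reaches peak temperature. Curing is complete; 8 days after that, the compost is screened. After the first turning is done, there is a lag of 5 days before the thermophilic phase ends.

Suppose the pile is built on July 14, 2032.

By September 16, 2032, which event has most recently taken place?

The pile is built: Jul 14, 2032.
The pile reaches peak temperature: Jul 14, 2032 + 21 days = Aug 4, 2032.
The first turning is done: Aug 4, 2032 + 74 days = Oct 17, 2032.
The thermophilic phase ends: Oct 17, 2032 + 5 days = Oct 22, 2032.
Curing is complete: Oct 22, 2032 + 32 days = Nov 23, 2032.
The compost is screened: Nov 23, 2032 + 8 days = Dec 1, 2032.
Sep 16, 2032 falls between when the pile reaches peak temperature (Aug 4, 2032) and when the first turning is done (Oct 17, 2032).

The pile reaches peak temperature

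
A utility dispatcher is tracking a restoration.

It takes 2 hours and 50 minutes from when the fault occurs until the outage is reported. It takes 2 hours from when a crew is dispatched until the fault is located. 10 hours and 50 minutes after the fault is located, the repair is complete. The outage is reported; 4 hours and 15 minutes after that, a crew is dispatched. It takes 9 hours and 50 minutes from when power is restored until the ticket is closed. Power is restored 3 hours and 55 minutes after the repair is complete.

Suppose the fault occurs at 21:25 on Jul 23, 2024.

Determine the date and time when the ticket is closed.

07:05 on Jul 25, 2024

The fault occurs: 21:25 Jul 23, 2024.
The outage is reported: 21:25 Jul 23, 2024 + 2h50m = 00:15 Jul 24, 2024.
A crew is dispatched: 00:15 Jul 24, 2024 + 4h15m = 04:30 Jul 24, 2024.
The fault is located: 04:30 Jul 24, 2024 + 2h = 06:30 Jul 24, 2024.
The repair is complete: 06:30 Jul 24, 2024 + 10h50m = 17:20 Jul 24, 2024.
Power is restored: 17:20 Jul 24, 2024 + 3h55m = 21:15 Jul 24, 2024.
The ticket is closed: 21:15 Jul 24, 2024 + 9h50m = 07:05 Jul 25, 2024.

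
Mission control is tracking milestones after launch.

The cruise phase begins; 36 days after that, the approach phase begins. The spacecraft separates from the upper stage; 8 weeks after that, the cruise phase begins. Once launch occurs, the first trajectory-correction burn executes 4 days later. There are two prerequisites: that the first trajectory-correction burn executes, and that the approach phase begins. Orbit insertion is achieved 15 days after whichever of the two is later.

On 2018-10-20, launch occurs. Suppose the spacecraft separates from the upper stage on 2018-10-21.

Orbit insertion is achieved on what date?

Launch occurs: Oct 20, 2018.
The first trajectory-correction burn executes: Oct 20, 2018 + 4 days = Oct 24, 2018.
The spacecraft separates from the upper stage: Oct 21, 2018.
The cruise phase begins: Oct 21, 2018 + 8 weeks = Dec 16, 2018.
The approach phase begins: Dec 16, 2018 + 36 days = Jan 21, 2019.
Both prerequisites met — the first trajectory-correction burn executes (Oct 24, 2018), the approach phase begins (Jan 21, 2019); the later is Jan 21, 2019.
Orbit insertion is achieved: Jan 21, 2019 + 15 days = Feb 5, 2019.

2019-02-05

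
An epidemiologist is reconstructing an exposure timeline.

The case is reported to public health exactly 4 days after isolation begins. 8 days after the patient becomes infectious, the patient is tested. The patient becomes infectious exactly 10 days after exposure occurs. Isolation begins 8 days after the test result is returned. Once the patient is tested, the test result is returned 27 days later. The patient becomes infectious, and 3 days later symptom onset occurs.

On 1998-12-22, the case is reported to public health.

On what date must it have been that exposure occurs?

1998-10-26

The case is reported to public health: Dec 22, 1998.
Isolation begins: Dec 22, 1998 − 4 days = Dec 18, 1998.
The test result is returned: Dec 18, 1998 − 8 days = Dec 10, 1998.
The patient is tested: Dec 10, 1998 − 27 days = Nov 13, 1998.
The patient becomes infectious: Nov 13, 1998 − 8 days = Nov 5, 1998.
Exposure occurs: Nov 5, 1998 − 10 days = Oct 26, 1998.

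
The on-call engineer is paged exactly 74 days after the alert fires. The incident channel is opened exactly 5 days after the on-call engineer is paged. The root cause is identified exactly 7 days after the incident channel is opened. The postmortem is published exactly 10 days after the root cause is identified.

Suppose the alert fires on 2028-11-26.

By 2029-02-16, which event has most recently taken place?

The incident channel is opened

The alert fires: Nov 26, 2028.
The on-call engineer is paged: Nov 26, 2028 + 74 days = Feb 8, 2029.
The incident channel is opened: Feb 8, 2029 + 5 days = Feb 13, 2029.
The root cause is identified: Feb 13, 2029 + 7 days = Feb 20, 2029.
The postmortem is published: Feb 20, 2029 + 10 days = Mar 2, 2029.
Feb 16, 2029 falls between when the incident channel is opened (Feb 13, 2029) and when the root cause is identified (Feb 20, 2029).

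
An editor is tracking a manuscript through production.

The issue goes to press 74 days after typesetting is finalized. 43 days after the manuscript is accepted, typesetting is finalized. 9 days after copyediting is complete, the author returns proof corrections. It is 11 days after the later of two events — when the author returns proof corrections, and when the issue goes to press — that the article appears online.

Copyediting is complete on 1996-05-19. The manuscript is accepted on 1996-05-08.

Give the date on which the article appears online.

1996-09-13

Copyediting is complete: May 19, 1996.
The author returns proof corrections: May 19, 1996 + 9 days = May 28, 1996.
The manuscript is accepted: May 8, 1996.
Typesetting is finalized: May 8, 1996 + 43 days = Jun 20, 1996.
The issue goes to press: Jun 20, 1996 + 74 days = Sep 2, 1996.
Both prerequisites met — the author returns proof corrections (May 28, 1996), the issue goes to press (Sep 2, 1996); the later is Sep 2, 1996.
The article appears online: Sep 2, 1996 + 11 days = Sep 13, 1996.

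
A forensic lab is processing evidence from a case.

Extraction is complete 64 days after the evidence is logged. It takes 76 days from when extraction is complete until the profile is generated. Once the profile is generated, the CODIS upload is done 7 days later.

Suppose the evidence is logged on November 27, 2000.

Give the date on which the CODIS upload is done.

The evidence is logged: Nov 27, 2000.
Extraction is complete: Nov 27, 2000 + 64 days = Jan 30, 2001.
The profile is generated: Jan 30, 2001 + 76 days = Apr 16, 2001.
The CODIS upload is done: Apr 16, 2001 + 7 days = Apr 23, 2001.

April 23, 2001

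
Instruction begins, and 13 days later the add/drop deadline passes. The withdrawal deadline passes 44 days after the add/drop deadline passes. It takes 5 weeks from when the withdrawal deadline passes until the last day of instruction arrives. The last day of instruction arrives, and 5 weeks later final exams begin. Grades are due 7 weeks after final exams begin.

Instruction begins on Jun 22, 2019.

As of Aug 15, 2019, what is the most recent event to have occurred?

The add/drop deadline passes

Instruction begins: Jun 22, 2019.
The add/drop deadline passes: Jun 22, 2019 + 13 days = Jul 5, 2019.
The withdrawal deadline passes: Jul 5, 2019 + 44 days = Aug 18, 2019.
The last day of instruction arrives: Aug 18, 2019 + 5 weeks = Sep 22, 2019.
Final exams begin: Sep 22, 2019 + 5 weeks = Oct 27, 2019.
Grades are due: Oct 27, 2019 + 7 weeks = Dec 15, 2019.
Aug 15, 2019 falls between when the add/drop deadline passes (Jul 5, 2019) and when the withdrawal deadline passes (Aug 18, 2019).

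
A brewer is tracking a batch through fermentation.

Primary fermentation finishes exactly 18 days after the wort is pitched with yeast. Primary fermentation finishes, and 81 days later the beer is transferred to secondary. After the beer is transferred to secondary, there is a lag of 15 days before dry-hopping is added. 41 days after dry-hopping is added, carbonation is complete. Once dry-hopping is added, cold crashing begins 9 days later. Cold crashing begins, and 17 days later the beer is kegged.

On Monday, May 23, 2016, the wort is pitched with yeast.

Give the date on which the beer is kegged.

Monday, October 10, 2016

The wort is pitched with yeast: May 23, 2016.
Primary fermentation finishes: May 23, 2016 + 18 days = Jun 10, 2016.
The beer is transferred to secondary: Jun 10, 2016 + 81 days = Aug 30, 2016.
Dry-hopping is added: Aug 30, 2016 + 15 days = Sep 14, 2016.
Cold crashing begins: Sep 14, 2016 + 9 days = Sep 23, 2016.
The beer is kegged: Sep 23, 2016 + 17 days = Oct 10, 2016.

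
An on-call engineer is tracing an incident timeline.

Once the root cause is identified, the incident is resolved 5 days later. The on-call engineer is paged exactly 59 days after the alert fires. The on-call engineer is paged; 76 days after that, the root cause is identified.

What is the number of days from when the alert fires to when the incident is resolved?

140 days

Causal path: the alert fires → the on-call engineer is paged → the root cause is identified → the incident is resolved.
Total delay along the path: 59 + 76 + 5 = 140 days.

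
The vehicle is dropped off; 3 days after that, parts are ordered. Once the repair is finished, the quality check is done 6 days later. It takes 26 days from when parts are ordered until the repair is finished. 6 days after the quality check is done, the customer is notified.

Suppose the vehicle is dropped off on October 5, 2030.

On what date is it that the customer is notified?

The vehicle is dropped off: Oct 5, 2030.
Parts are ordered: Oct 5, 2030 + 3 days = Oct 8, 2030.
The repair is finished: Oct 8, 2030 + 26 days = Nov 3, 2030.
The quality check is done: Nov 3, 2030 + 6 days = Nov 9, 2030.
The customer is notified: Nov 9, 2030 + 6 days = Nov 15, 2030.

November 15, 2030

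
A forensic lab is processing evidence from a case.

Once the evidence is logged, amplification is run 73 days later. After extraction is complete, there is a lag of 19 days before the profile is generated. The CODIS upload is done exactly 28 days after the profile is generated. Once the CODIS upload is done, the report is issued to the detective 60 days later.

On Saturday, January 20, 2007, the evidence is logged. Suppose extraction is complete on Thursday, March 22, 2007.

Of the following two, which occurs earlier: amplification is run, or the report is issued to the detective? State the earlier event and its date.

The evidence is logged: Jan 20, 2007.
Amplification is run: Jan 20, 2007 + 73 days = Apr 3, 2007.
Extraction is complete: Mar 22, 2007.
The profile is generated: Mar 22, 2007 + 19 days = Apr 10, 2007.
The CODIS upload is done: Apr 10, 2007 + 28 days = May 8, 2007.
The report is issued to the detective: May 8, 2007 + 60 days = Jul 7, 2007.
Comparing: amplification is run on Apr 3, 2007 vs the report is issued to the detective on Jul 7, 2007. Earlier: amplification is run.

Amplification is run — Tuesday, April 3, 2007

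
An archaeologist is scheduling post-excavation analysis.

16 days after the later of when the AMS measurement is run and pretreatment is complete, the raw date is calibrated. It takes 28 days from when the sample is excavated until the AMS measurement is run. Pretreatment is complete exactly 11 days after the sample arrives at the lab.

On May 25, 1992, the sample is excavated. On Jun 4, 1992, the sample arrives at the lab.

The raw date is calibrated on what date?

Jul 8, 1992

The sample is excavated: May 25, 1992.
The AMS measurement is run: May 25, 1992 + 28 days = Jun 22, 1992.
The sample arrives at the lab: Jun 4, 1992.
Pretreatment is complete: Jun 4, 1992 + 11 days = Jun 15, 1992.
Both prerequisites met — the AMS measurement is run (Jun 22, 1992), pretreatment is complete (Jun 15, 1992); the later is Jun 22, 1992.
The raw date is calibrated: Jun 22, 1992 + 16 days = Jul 8, 1992.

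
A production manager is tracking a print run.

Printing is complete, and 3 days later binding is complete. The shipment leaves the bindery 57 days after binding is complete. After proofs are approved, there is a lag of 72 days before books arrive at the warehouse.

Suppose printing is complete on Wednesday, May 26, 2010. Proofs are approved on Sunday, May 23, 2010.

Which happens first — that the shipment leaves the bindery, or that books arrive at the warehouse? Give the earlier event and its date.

Printing is complete: May 26, 2010.
Binding is complete: May 26, 2010 + 3 days = May 29, 2010.
The shipment leaves the bindery: May 29, 2010 + 57 days = Jul 25, 2010.
Proofs are approved: May 23, 2010.
Books arrive at the warehouse: May 23, 2010 + 72 days = Aug 3, 2010.
Comparing: the shipment leaves the bindery on Jul 25, 2010 vs books arrive at the warehouse on Aug 3, 2010. Earlier: the shipment leaves the bindery.

The shipment leaves the bindery — Sunday, July 25, 2010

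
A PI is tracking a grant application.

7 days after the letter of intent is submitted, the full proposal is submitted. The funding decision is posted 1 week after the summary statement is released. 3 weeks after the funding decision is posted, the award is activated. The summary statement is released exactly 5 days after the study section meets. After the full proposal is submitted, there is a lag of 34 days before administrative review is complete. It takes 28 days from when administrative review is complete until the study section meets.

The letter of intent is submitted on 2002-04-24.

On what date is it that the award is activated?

2002-08-04

The letter of intent is submitted: Apr 24, 2002.
The full proposal is submitted: Apr 24, 2002 + 7 days = May 1, 2002.
Administrative review is complete: May 1, 2002 + 34 days = Jun 4, 2002.
The study section meets: Jun 4, 2002 + 28 days = Jul 2, 2002.
The summary statement is released: Jul 2, 2002 + 5 days = Jul 7, 2002.
The funding decision is posted: Jul 7, 2002 + 1 week = Jul 14, 2002.
The award is activated: Jul 14, 2002 + 3 weeks = Aug 4, 2002.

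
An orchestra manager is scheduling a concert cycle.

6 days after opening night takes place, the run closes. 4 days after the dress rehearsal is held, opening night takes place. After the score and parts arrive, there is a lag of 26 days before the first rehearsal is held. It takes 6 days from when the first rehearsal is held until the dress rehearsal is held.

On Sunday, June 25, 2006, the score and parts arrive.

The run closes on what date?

The score and parts arrive: Jun 25, 2006.
The first rehearsal is held: Jun 25, 2006 + 26 days = Jul 21, 2006.
The dress rehearsal is held: Jul 21, 2006 + 6 days = Jul 27, 2006.
Opening night takes place: Jul 27, 2006 + 4 days = Jul 31, 2006.
The run closes: Jul 31, 2006 + 6 days = Aug 6, 2006.

Sunday, August 6, 2006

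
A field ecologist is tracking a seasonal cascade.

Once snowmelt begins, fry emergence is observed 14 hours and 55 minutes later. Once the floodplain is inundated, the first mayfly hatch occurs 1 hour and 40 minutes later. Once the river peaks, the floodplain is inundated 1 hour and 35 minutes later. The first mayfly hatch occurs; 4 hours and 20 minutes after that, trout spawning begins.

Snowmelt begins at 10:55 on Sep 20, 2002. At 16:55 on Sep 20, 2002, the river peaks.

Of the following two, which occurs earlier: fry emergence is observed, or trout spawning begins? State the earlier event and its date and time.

Trout spawning begins — 00:30 on Sep 21, 2002

Snowmelt begins: 10:55 Sep 20, 2002.
Fry emergence is observed: 10:55 Sep 20, 2002 + 14h55m = 01:50 Sep 21, 2002.
The river peaks: 16:55 Sep 20, 2002.
The floodplain is inundated: 16:55 Sep 20, 2002 + 1h35m = 18:30 Sep 20, 2002.
The first mayfly hatch occurs: 18:30 Sep 20, 2002 + 1h40m = 20:10 Sep 20, 2002.
Trout spawning begins: 20:10 Sep 20, 2002 + 4h20m = 00:30 Sep 21, 2002.
Comparing: fry emergence is observed at 01:50 Sep 21, 2002 vs trout spawning begins at 00:30 Sep 21, 2002. Earlier: trout spawning begins.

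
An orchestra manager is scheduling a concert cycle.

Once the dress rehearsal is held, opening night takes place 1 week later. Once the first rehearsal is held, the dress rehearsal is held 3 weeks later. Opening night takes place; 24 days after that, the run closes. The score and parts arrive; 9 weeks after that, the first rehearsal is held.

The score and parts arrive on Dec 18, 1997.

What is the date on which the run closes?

The score and parts arrive: Dec 18, 1997.
The first rehearsal is held: Dec 18, 1997 + 9 weeks = Feb 19, 1998.
The dress rehearsal is held: Feb 19, 1998 + 3 weeks = Mar 12, 1998.
Opening night takes place: Mar 12, 1998 + 1 week = Mar 19, 1998.
The run closes: Mar 19, 1998 + 24 days = Apr 12, 1998.

Apr 12, 1998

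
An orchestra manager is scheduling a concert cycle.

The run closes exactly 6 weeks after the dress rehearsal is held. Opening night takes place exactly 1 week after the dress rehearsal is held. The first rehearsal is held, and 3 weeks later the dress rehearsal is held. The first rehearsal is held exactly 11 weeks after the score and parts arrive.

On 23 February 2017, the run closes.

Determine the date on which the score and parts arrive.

The run closes: Feb 23, 2017.
The dress rehearsal is held: Feb 23, 2017 − 6 weeks = Jan 12, 2017.
The first rehearsal is held: Jan 12, 2017 − 3 weeks = Dec 22, 2016.
The score and parts arrive: Dec 22, 2016 − 11 weeks = Oct 6, 2016.

6 October 2016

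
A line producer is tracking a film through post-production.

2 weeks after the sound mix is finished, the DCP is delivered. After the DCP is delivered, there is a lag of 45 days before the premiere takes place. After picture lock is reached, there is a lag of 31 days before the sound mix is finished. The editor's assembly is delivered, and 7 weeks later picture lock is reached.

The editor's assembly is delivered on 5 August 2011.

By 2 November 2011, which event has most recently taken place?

The sound mix is finished

The editor's assembly is delivered: Aug 5, 2011.
Picture lock is reached: Aug 5, 2011 + 7 weeks = Sep 23, 2011.
The sound mix is finished: Sep 23, 2011 + 31 days = Oct 24, 2011.
The DCP is delivered: Oct 24, 2011 + 2 weeks = Nov 7, 2011.
The premiere takes place: Nov 7, 2011 + 45 days = Dec 22, 2011.
Nov 2, 2011 falls between when the sound mix is finished (Oct 24, 2011) and when the DCP is delivered (Nov 7, 2011).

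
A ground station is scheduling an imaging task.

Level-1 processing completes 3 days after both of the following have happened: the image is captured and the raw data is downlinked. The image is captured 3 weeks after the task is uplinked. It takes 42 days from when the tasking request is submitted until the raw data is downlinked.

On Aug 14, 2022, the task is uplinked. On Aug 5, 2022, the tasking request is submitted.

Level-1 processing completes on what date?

The task is uplinked: Aug 14, 2022.
The image is captured: Aug 14, 2022 + 3 weeks = Sep 4, 2022.
The tasking request is submitted: Aug 5, 2022.
The raw data is downlinked: Aug 5, 2022 + 42 days = Sep 16, 2022.
Both prerequisites met — the image is captured (Sep 4, 2022), the raw data is downlinked (Sep 16, 2022); the later is Sep 16, 2022.
Level-1 processing completes: Sep 16, 2022 + 3 days = Sep 19, 2022.

Sep 19, 2022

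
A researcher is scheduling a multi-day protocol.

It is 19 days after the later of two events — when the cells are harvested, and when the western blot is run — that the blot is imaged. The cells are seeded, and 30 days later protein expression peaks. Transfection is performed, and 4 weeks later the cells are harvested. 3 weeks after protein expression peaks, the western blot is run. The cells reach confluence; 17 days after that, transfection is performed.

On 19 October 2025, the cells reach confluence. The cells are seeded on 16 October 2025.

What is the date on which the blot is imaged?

The cells reach confluence: Oct 19, 2025.
Transfection is performed: Oct 19, 2025 + 17 days = Nov 5, 2025.
The cells are harvested: Nov 5, 2025 + 4 weeks = Dec 3, 2025.
The cells are seeded: Oct 16, 2025.
Protein expression peaks: Oct 16, 2025 + 30 days = Nov 15, 2025.
The western blot is run: Nov 15, 2025 + 3 weeks = Dec 6, 2025.
Both prerequisites met — the cells are harvested (Dec 3, 2025), the western blot is run (Dec 6, 2025); the later is Dec 6, 2025.
The blot is imaged: Dec 6, 2025 + 19 days = Dec 25, 2025.

25 December 2025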